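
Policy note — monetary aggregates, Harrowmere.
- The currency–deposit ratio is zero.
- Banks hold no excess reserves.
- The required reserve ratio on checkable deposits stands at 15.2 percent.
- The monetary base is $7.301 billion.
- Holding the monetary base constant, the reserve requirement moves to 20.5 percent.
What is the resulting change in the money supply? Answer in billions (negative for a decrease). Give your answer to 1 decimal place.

Initially m₁ = 1 / (0.152) ≈ 6.5789, so M₁ = 6.5789 × 7.301 ≈ 48.0325 billion.
After the change m₂ = 1 / (0.205) ≈ 4.8780, so M₂ = 4.8780 × 7.301 ≈ 35.6143 billion.
ΔM = M₂ − M₁ = 35.6143 − 48.0325 = -12.4182 billion.

-12.4 billion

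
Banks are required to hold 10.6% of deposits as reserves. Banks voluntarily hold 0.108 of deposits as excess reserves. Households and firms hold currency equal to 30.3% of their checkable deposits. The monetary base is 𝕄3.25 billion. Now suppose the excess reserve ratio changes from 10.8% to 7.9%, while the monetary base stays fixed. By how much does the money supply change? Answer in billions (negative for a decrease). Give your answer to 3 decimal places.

Initially m₁ = (1 + 0.303) / (0.106 + 0.108 + 0.303) ≈ 2.52031, so M₁ = 2.52031 × 3.25 ≈ 8.191 billion.
After the change m₂ = (1 + 0.303) / (0.106 + 0.079 + 0.303) ≈ 2.67008, so M₂ = 2.67008 × 3.25 ≈ 8.6778 billion.
ΔM = M₂ − M₁ = 8.6778 − 8.191 = 0.4868 billion.

𝕄0.487 billion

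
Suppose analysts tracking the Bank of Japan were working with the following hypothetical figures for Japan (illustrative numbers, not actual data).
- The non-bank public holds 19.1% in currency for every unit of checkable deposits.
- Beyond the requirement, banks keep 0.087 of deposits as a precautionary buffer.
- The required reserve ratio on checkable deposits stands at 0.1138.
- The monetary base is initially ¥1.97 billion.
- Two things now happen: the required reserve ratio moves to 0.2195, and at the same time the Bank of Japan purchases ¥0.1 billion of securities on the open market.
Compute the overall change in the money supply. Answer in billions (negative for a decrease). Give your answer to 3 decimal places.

Before: m₁ = (1 + 0.191) / (0.1138 + 0.087 + 0.191) ≈ 3.03982, MB₁ = 1.97, so M₁ = 3.03982 × 1.97 ≈ 5.9884 billion.
After: m₂ = (1 + 0.191) / (0.2195 + 0.087 + 0.191) ≈ 2.39397, MB₂ = 1.97 + 0.1 = 2.07, so M₂ = 2.39397 × 2.07 ≈ 4.9555 billion.
ΔM = M₂ − M₁ = 4.9555 − 5.9884 = -1.0329 billion.

-1.033 billion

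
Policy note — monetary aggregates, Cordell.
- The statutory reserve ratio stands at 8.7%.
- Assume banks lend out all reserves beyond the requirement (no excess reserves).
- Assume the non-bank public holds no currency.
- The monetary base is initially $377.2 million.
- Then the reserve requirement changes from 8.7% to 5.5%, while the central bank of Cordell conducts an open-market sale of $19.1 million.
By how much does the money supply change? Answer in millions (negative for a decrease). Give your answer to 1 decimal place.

$2175.3 million

Before: m₁ = 1 / (0.087) ≈ 11.49425, MB₁ = 377.2, so M₁ = 11.49425 × 377.2 = 4335.6311 million.
After: m₂ = 1 / (0.055) ≈ 18.18182, MB₂ = 377.2 − 19.1 = 358.1, so M₂ = 18.18182 × 358.1 ≈ 6510.9097 million.
ΔM = M₂ − M₁ = 6510.9097 − 4335.6311 = 2175.2786 million.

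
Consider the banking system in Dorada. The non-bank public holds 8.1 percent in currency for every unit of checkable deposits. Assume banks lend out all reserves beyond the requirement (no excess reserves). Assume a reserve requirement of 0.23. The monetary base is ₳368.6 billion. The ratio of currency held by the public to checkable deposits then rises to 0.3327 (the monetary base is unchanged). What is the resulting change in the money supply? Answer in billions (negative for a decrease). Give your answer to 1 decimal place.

Initially m₁ = (1 + 0.081) / (0.23 + 0.081) ≈ 3.47588, so M₁ = 3.47588 × 368.6 ≈ 1281.2094 billion.
After the change m₂ = (1 + 0.3327) / (0.23 + 0.3327) ≈ 2.36840, so M₂ = 2.36840 × 368.6 ≈ 872.9922 billion.
ΔM = M₂ − M₁ = 872.9922 − 1281.2094 = -408.2172 billion.

-408.2 billion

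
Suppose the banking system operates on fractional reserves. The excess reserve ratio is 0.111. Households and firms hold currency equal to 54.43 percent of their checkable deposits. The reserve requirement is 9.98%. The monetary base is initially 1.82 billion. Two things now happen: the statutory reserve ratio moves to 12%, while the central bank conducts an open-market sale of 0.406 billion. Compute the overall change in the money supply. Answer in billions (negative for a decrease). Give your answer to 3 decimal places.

Before: m₁ = (1 + 0.5443) / (0.0998 + 0.111 + 0.5443) ≈ 2.04516, MB₁ = 1.82, so M₁ = 2.04516 × 1.82 ≈ 3.7222 billion.
After: m₂ = (1 + 0.5443) / (0.12 + 0.111 + 0.5443) ≈ 1.99187, MB₂ = 1.82 − 0.406 = 1.414, so M₂ = 1.99187 × 1.414 ≈ 2.8165 billion.
ΔM = M₂ − M₁ = 2.8165 − 3.7222 = -0.9057 billion.

-0.906 billion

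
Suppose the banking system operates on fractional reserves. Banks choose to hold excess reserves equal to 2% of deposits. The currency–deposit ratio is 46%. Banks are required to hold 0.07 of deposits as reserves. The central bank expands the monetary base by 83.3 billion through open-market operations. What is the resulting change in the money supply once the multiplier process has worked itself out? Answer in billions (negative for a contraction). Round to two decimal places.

221.12 billion

The money multiplier is m = (1 + c) / (rr + e + c) = (1 + 0.46) / (0.07 + 0.02 + 0.46) ≈ 2.65455.
The purchase adds 83.3 billion of base, so ΔM = m × ΔMB = 2.65455 × (+83.3) ≈ 221.124 billion.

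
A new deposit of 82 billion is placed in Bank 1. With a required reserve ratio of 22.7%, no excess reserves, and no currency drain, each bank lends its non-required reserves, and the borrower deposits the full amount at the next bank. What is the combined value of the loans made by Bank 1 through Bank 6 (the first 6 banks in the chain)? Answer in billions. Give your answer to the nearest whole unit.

Bank i lends (1 − rr)^i of the original deposit: Bank 1 lends 82·0.7730 = 63.3860, Bank 2 lends 82·0.7730² ≈ 48.9974, and so on.
Summing a geometric series: total = 82·[0.7730·(1 − 0.7730^6) / (1 − 0.7730)] ≈ 219.6612 billion.

220 billion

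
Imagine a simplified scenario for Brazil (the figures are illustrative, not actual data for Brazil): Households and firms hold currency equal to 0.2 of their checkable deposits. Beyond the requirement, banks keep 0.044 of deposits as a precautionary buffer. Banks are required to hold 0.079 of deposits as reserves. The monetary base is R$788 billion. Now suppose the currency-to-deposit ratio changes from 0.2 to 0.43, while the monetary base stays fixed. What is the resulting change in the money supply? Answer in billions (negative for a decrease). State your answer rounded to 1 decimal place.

-889.9 billion

Initially m₁ = (1 + 0.2) / (0.079 + 0.044 + 0.2) ≈ 3.71517, so M₁ = 3.71517 × 788 ≈ 2927.554 billion.
After the change m₂ = (1 + 0.43) / (0.079 + 0.044 + 0.43) ≈ 2.58590, so M₂ = 2.58590 × 788 = 2037.6892 billion.
ΔM = M₂ − M₁ = 2037.6892 − 2927.554 = -889.8648 billion.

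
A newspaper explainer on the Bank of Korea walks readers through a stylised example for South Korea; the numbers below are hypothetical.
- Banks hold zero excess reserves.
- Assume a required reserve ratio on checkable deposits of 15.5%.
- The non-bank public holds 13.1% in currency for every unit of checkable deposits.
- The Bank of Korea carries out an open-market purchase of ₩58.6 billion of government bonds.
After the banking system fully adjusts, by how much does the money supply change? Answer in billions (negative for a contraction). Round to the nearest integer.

The money multiplier is m = (1 + c) / (rr + c) = (1 + 0.131) / (0.155 + 0.131) ≈ 3.9545.
The purchase adds 58.6 billion of base, so ΔM = m × ΔMB = 3.9545 × (+58.6) = 231.7337 billion.

₩232 billion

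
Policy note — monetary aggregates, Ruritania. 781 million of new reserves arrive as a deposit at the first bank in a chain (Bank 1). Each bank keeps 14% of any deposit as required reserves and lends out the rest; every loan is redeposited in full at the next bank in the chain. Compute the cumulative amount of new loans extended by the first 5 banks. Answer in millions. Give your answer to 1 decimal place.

2540.7 million

Bank i lends (1 − rr)^i of the original deposit: Bank 1 lends 781·0.8600 = 671.6600, Bank 2 lends 781·0.8600² = 577.6276, and so on.
Summing a geometric series: total = 781·[0.8600·(1 − 0.8600^5) / (1 − 0.8600)] ≈ 2540.6642 million.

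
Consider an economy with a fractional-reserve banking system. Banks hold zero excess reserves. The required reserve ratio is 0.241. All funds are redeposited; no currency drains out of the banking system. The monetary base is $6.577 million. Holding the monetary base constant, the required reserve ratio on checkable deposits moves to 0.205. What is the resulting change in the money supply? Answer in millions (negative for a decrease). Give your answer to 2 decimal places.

Initially m₁ = 1 / (0.241) ≈ 4.1494, so M₁ = 4.1494 × 6.577 ≈ 27.2906 million.
After the change m₂ = 1 / (0.205) ≈ 4.8780, so M₂ = 4.8780 × 6.577 ≈ 32.0826 million.
ΔM = M₂ − M₁ = 32.0826 − 27.2906 = 4.792 million.

$4.79 million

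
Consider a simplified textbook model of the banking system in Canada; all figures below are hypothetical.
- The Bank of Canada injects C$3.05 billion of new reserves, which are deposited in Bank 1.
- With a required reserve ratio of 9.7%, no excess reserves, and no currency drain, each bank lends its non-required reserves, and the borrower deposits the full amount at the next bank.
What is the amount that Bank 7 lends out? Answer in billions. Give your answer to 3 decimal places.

Each bank lends a fraction (1 − rr) = 0.9030 of the deposit it receives, so Bank 7 receives 3.05·0.9030^6 and lends 3.05·0.9030^7 ≈ 1.4932 billion.

C$1.493 billion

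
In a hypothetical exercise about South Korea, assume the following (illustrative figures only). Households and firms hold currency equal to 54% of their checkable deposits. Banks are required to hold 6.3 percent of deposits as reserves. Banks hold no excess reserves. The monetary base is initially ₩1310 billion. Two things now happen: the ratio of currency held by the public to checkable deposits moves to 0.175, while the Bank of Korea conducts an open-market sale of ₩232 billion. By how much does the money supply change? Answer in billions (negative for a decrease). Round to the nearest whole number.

Before: m₁ = (1 + 0.54) / (0.063 + 0.54) ≈ 2.55390, MB₁ = 1310, so M₁ = 2.55390 × 1310 = 3345.609 billion.
After: m₂ = (1 + 0.175) / (0.063 + 0.175) ≈ 4.93697, MB₂ = 1310 − 232 = 1078, so M₂ = 4.93697 × 1078 ≈ 5322.0537 billion.
ΔM = M₂ − M₁ = 5322.0537 − 3345.609 = 1976.4447 billion.

₩1976 billion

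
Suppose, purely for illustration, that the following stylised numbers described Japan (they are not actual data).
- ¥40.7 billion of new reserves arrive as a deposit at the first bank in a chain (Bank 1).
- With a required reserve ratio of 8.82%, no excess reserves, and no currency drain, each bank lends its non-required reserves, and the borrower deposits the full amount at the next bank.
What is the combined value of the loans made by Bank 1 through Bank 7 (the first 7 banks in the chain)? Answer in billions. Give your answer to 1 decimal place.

Bank i lends (1 − rr)^i of the original deposit: Bank 1 lends 40.7·0.9118 ≈ 37.1103, Bank 2 lends 40.7·0.9118² ≈ 33.8371, and so on.
Summing a geometric series: total = 40.7·[0.9118·(1 − 0.9118^7) / (1 − 0.9118)] ≈ 200.2949 billion.

¥200.3 billion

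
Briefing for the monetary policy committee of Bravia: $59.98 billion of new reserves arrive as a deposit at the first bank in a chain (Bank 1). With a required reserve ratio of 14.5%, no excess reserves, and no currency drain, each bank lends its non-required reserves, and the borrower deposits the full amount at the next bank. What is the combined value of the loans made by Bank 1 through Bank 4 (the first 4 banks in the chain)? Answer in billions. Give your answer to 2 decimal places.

Bank i lends (1 − rr)^i of the original deposit: Bank 1 lends 59.98·0.8550 = 51.2829, Bank 2 lends 59.98·0.8550² ≈ 43.8469, and so on.
Summing a geometric series: total = 59.98·[0.8550·(1 − 0.8550^4) / (1 − 0.8550)] ≈ 164.6720 billion.

$164.67 billion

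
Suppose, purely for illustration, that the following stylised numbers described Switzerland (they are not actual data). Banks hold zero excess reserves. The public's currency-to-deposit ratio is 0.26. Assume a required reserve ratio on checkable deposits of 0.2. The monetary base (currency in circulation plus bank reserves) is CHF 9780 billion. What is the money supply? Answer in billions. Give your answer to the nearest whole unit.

The money multiplier is m = (1 + c) / (rr + c) = (1 + 0.26) / (0.2 + 0.26) ≈ 2.73913.
So M = m × MB = 2.73913 × 9780 = 26788.6914 billion.

CHF 26789 billion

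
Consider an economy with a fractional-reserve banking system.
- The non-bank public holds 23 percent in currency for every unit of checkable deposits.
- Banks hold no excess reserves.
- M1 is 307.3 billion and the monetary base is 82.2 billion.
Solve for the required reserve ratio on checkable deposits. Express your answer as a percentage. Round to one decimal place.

9.9%

Using m = M/MB = 307.3/82.2 ≈ 3.738443. Since m = (1 + c)/(c + rr + e), the denominator satisfies c + rr + e = (1 + c)/m = (1 + 0.23) / 3.738443 ≈ 0.329014.
With c = 0.23 and e = 0, the required reserve ratio on checkable deposits is 0.329014 − 0.23 − 0 = 0.099014.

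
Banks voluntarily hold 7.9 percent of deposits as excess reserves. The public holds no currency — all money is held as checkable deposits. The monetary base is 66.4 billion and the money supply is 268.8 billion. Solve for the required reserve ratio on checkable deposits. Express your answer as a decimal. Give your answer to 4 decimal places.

0.1680

Using m = M/MB = 268.8/66.4 ≈ 4.048193. Since m = (1 + c)/(c + rr + e), the denominator satisfies c + rr + e = (1 + c)/m = (1 + 0) / 4.048193 ≈ 0.247024.
With c = 0 and e = 0.079, the required reserve ratio on checkable deposits is 0.247024 − 0 − 0.079 = 0.168024.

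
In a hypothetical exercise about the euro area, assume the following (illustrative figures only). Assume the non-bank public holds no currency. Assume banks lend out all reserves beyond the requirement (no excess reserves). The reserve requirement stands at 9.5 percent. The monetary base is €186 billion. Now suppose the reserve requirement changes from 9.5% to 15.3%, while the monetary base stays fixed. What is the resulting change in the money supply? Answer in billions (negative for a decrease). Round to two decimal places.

Initially m₁ = 1 / (0.095) ≈ 10.526316, so M₁ = 10.526316 × 186 ≈ 1957.8948 billion.
After the change m₂ = 1 / (0.153) ≈ 6.535948, so M₂ = 6.535948 × 186 ≈ 1215.6863 billion.
ΔM = M₂ − M₁ = 1215.6863 − 1957.8948 = -742.2085 billion.

-742.21 billion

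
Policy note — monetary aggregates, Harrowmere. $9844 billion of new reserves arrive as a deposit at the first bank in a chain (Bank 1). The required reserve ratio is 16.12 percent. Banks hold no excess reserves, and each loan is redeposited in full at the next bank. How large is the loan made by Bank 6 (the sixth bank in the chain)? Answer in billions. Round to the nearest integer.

$3429 billion

Each bank lends a fraction (1 − rr) = 0.8388 of the deposit it receives, so Bank 6 receives 9844·0.8388^5 and lends 9844·0.8388^6 ≈ 3428.6420 billion.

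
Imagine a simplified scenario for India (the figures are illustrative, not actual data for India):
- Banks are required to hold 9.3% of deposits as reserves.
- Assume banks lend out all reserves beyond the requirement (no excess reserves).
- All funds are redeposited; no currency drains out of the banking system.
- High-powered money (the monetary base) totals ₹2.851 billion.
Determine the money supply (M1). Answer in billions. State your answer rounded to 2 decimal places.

₹30.66 billion

With no currency drain or excess reserves, the money multiplier is m = 1/rr = 1/0.093 ≈ 10.7527.
Money supply M = m × MB = 10.7527 × 2.851 ≈ 30.6559 billion.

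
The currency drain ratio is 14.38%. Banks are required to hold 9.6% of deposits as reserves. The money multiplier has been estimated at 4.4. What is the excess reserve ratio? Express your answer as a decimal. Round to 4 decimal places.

0.0202

Using m = 4.4. Since m = (1 + c)/(c + rr + e), the denominator satisfies c + rr + e = (1 + c)/m = (1 + 0.1438) / 4.4 ≈ 0.259955.
With c = 0.1438 and rr = 0.096, the excess reserve ratio is 0.259955 − 0.1438 − 0.096 = 0.020155.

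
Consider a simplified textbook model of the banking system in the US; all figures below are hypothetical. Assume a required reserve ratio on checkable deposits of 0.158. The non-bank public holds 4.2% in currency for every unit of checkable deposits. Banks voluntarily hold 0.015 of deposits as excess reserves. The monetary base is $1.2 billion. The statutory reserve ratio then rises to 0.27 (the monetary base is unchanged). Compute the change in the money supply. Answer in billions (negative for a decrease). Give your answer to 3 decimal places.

-1.992 billion

Initially m₁ = (1 + 0.042) / (0.158 + 0.015 + 0.042) ≈ 4.84651, so M₁ = 4.84651 × 1.2 ≈ 5.8158 billion.
After the change m₂ = (1 + 0.042) / (0.27 + 0.015 + 0.042) ≈ 3.18654, so M₂ = 3.18654 × 1.2 ≈ 3.8238 billion.
ΔM = M₂ − M₁ = 3.8238 − 5.8158 = -1.992 billion.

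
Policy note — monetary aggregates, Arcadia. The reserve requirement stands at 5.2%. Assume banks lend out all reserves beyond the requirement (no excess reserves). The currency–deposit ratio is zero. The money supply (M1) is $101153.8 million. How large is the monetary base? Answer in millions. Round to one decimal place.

$5260.0 million

With no currency drain and no excess reserves, the money multiplier is m = 1/rr = 1/0.052 ≈ 19.2307692.
The monetary base is MB = M / m = 101153.8 / 19.2307692 ≈ 5259.9976 million.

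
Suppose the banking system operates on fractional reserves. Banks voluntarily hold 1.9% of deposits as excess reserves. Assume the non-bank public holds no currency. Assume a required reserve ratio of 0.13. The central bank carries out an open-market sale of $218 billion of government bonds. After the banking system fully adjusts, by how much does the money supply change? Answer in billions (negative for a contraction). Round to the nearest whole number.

The money multiplier is m = 1 / (rr + e) = 1 / (0.13 + 0.019) ≈ 6.7114.
The sale removes 218 billion of base, so ΔM = m × ΔMB = 6.7114 × (−218) = -1463.0852 billion.

-1463 billion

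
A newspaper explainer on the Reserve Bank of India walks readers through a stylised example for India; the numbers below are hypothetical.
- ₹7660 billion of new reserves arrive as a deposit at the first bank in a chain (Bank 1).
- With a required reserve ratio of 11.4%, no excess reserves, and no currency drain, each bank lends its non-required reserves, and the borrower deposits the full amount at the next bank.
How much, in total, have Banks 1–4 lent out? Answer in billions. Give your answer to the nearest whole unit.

Bank i lends (1 − rr)^i of the original deposit: Bank 1 lends 7660·0.8860 = 6786.7600, Bank 2 lends 7660·0.8860² ≈ 6013.0694, and so on.
Summing a geometric series: total = 7660·[0.8860·(1 − 0.8860^4) / (1 − 0.8860)] ≈ 22847.6442 billion.

₹22848 billion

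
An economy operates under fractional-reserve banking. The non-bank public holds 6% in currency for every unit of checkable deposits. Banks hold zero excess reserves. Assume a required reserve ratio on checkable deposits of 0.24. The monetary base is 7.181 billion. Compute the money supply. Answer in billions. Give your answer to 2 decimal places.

25.37 billion

The money multiplier is m = (1 + c) / (rr + c) = (1 + 0.06) / (0.24 + 0.06) ≈ 3.5333.
So M = m × MB = 3.5333 × 7.181 ≈ 25.3726 billion.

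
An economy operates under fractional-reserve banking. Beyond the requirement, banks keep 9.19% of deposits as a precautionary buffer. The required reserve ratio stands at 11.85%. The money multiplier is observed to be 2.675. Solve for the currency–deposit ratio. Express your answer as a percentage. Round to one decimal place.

Using m = 2.675. From m = (1 + c)/(c + rr + e), rearranging gives 1 + c = m·(c + rr + e), so c·(1 − m) = m·(rr + e) − 1.
Hence c = [m·(rr + e) − 1]/(1 − m) = [2.675 × (0.1185 + 0.0919) − 1] / (1 − 2.675) ≈ 0.261003.

26.1%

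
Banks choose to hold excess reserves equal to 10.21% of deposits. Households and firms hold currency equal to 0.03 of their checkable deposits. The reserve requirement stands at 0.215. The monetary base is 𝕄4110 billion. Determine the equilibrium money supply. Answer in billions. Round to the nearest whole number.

The money multiplier is m = (1 + c) / (rr + e + c) = (1 + 0.03) / (0.215 + 0.1021 + 0.03) ≈ 2.96744.
So M = m × MB = 2.96744 × 4110 = 12196.1784 billion.

𝕄12196 billion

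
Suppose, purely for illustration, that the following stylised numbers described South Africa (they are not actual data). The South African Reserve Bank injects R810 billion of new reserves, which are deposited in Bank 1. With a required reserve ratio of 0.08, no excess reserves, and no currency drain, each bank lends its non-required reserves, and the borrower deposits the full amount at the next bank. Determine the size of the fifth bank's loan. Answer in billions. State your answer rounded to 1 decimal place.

Each bank lends a fraction (1 − rr) = 0.9200 of the deposit it receives, so Bank 5 receives 810·0.9200^4 and lends 810·0.9200^5 ≈ 533.8560 billion.

R533.9 billion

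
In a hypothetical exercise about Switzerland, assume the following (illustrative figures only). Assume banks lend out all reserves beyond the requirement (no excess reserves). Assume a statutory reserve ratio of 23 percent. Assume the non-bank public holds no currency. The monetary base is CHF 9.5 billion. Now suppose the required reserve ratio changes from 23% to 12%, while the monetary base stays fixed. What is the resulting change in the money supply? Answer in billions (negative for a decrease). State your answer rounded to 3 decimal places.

Initially m₁ = 1 / (0.23) ≈ 4.34783, so M₁ = 4.34783 × 9.5 ≈ 41.3044 billion.
After the change m₂ = 1 / (0.12) ≈ 8.33333, so M₂ = 8.33333 × 9.5 ≈ 79.1666 billion.
ΔM = M₂ − M₁ = 79.1666 − 41.3044 = 37.8622 billion.

CHF 37.862 billion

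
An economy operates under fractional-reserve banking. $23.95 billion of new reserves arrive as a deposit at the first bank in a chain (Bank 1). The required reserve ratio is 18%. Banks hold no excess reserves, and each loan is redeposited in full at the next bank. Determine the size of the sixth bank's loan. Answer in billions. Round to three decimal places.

$7.281 billion

Each bank lends a fraction (1 − rr) = 0.8200 of the deposit it receives, so Bank 6 receives 23.95·0.8200^5 and lends 23.95·0.8200^6 ≈ 7.2810 billion.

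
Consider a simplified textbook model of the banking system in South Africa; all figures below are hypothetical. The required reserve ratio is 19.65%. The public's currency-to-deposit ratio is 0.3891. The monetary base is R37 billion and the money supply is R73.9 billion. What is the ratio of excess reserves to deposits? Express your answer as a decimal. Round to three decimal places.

0.110

Using m = M/MB = 73.9/37 ≈ 1.997297. Since m = (1 + c)/(c + rr + e), the denominator satisfies c + rr + e = (1 + c)/m = (1 + 0.3891) / 1.997297 ≈ 0.695490.
With c = 0.3891 and rr = 0.1965, the ratio of excess reserves to deposits is 0.695490 − 0.3891 − 0.1965 = 0.10989.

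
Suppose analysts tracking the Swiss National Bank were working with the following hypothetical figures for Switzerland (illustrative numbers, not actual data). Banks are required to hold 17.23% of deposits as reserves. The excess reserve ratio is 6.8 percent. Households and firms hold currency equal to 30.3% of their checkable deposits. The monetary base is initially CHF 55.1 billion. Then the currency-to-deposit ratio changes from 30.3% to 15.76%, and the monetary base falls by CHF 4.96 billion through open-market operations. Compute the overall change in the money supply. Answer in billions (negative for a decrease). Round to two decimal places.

CHF 13.72 billion

Before: m₁ = (1 + 0.303) / (0.1723 + 0.068 + 0.303) ≈ 2.39831, MB₁ = 55.1, so M₁ = 2.39831 × 55.1 ≈ 132.1469 billion.
After: m₂ = (1 + 0.1576) / (0.1723 + 0.068 + 0.1576) ≈ 2.90927, MB₂ = 55.1 − 4.96 = 50.14, so M₂ = 2.90927 × 50.14 ≈ 145.8708 billion.
ΔM = M₂ − M₁ = 145.8708 − 132.1469 = 13.7239 billion.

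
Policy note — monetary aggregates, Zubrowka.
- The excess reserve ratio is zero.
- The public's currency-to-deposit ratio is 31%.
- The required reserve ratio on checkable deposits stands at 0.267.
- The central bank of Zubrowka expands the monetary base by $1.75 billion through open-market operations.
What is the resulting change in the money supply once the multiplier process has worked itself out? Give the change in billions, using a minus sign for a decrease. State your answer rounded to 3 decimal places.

$3.973 billion

The money multiplier is m = (1 + c) / (rr + c) = (1 + 0.31) / (0.267 + 0.31) ≈ 2.27036.
The purchase adds 1.75 billion of base, so ΔM = m × ΔMB = 2.27036 × (+1.75) ≈ 3.9731 billion.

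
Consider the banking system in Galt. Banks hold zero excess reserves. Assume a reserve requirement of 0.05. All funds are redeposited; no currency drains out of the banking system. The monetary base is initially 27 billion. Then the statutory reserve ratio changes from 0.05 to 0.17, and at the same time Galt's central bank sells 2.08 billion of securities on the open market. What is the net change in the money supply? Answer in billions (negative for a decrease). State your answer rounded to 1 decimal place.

Before: m₁ = 1 / (0.05) = 20, MB₁ = 27, so M₁ = 20 × 27 = 540 billion.
After: m₂ = 1 / (0.17) ≈ 5.8824, MB₂ = 27 − 2.08 = 24.92, so M₂ = 5.8824 × 24.92 ≈ 146.5894 billion.
ΔM = M₂ − M₁ = 146.5894 − 540 = -393.4106 billion.

-393.4 billion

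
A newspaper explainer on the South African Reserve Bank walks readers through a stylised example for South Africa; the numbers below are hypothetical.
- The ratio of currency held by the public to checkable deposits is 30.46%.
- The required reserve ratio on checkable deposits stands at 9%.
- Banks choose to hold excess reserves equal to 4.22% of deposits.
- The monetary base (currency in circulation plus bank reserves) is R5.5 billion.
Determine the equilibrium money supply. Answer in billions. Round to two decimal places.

R16.43 billion

The money multiplier is m = (1 + c) / (rr + e + c) = (1 + 0.3046) / (0.09 + 0.0422 + 0.3046) ≈ 2.9867.
So M = m × MB = 2.9867 × 5.5 ≈ 16.4268 billion.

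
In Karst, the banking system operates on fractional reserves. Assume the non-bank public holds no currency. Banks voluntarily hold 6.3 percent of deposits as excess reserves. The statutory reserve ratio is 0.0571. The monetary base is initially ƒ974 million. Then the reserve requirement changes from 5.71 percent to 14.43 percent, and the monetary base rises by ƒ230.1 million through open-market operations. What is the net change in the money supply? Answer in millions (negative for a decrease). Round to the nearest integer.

Before: m₁ = 1 / (0.0571 + 0.063) ≈ 8.32639, MB₁ = 974, so M₁ = 8.32639 × 974 ≈ 8109.9039 million.
After: m₂ = 1 / (0.1443 + 0.063) ≈ 4.82393, MB₂ = 974 + 230.1 = 1204.1, so M₂ = 4.82393 × 1204.1 ≈ 5808.4941 million.
ΔM = M₂ − M₁ = 5808.4941 − 8109.9039 = -2301.4098 million.

-2301 million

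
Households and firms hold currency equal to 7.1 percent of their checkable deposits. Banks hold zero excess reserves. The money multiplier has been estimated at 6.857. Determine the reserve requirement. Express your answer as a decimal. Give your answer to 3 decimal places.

Using m = 6.857. Since m = (1 + c)/(c + rr + e), the denominator satisfies c + rr + e = (1 + c)/m = (1 + 0.071) / 6.857 ≈ 0.156191.
With c = 0.071 and e = 0, the reserve requirement is 0.156191 − 0.071 − 0 = 0.085191.

0.085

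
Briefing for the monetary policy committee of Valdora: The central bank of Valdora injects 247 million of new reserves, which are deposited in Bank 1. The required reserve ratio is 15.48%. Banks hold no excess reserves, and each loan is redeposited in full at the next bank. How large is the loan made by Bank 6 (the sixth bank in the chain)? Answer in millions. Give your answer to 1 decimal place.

Each bank lends a fraction (1 − rr) = 0.8452 of the deposit it receives, so Bank 6 receives 247·0.8452^5 and lends 247·0.8452^6 ≈ 90.0438 million.

90.0 million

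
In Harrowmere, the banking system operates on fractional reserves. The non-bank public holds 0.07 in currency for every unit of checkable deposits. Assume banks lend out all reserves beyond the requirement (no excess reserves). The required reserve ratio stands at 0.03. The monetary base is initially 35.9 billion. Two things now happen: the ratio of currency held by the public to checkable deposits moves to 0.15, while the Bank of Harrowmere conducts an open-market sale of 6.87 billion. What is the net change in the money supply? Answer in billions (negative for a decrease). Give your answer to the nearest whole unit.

-199 billion

Before: m₁ = (1 + 0.07) / (0.03 + 0.07) = 10.7, MB₁ = 35.9, so M₁ = 10.7 × 35.9 = 384.13 billion.
After: m₂ = (1 + 0.15) / (0.03 + 0.15) ≈ 6.3889, MB₂ = 35.9 − 6.87 = 29.03, so M₂ = 6.3889 × 29.03 ≈ 185.4698 billion.
ΔM = M₂ − M₁ = 185.4698 − 384.13 = -198.6602 billion.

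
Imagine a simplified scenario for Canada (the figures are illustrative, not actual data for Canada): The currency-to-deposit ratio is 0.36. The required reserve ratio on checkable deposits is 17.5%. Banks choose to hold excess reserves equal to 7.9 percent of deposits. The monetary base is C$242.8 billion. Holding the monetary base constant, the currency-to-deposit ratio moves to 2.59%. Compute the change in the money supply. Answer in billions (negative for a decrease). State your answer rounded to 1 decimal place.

C$352.1 billion

Initially m₁ = (1 + 0.36) / (0.175 + 0.079 + 0.36) ≈ 2.21498, so M₁ = 2.21498 × 242.8 ≈ 537.7971 billion.
After the change m₂ = (1 + 0.0259) / (0.175 + 0.079 + 0.0259) ≈ 3.66524, so M₂ = 3.66524 × 242.8 ≈ 889.9203 billion.
ΔM = M₂ − M₁ = 889.9203 − 537.7971 = 352.1232 billion.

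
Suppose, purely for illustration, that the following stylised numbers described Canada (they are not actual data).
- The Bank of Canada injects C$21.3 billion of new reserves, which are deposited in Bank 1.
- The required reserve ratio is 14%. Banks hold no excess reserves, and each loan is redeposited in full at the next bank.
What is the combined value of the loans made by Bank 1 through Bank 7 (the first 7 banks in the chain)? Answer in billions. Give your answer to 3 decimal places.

C$85.319 billion

Bank i lends (1 − rr)^i of the original deposit: Bank 1 lends 21.3·0.8600 = 18.3180, Bank 2 lends 21.3·0.8600² ≈ 15.7535, and so on.
Summing a geometric series: total = 21.3·[0.8600·(1 − 0.8600^7) / (1 − 0.8600)] ≈ 85.3190 billion.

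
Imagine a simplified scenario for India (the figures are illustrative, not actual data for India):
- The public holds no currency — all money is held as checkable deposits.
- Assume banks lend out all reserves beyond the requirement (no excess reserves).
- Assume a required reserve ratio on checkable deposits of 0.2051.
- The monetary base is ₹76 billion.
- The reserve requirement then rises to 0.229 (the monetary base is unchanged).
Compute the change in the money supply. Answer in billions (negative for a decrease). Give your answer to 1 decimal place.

Initially m₁ = 1 / (0.2051) ≈ 4.8757, so M₁ = 4.8757 × 76 = 370.5532 billion.
After the change m₂ = 1 / (0.229) ≈ 4.3668, so M₂ = 4.3668 × 76 = 331.8768 billion.
ΔM = M₂ − M₁ = 331.8768 − 370.5532 = -38.6764 billion.

-38.7 billion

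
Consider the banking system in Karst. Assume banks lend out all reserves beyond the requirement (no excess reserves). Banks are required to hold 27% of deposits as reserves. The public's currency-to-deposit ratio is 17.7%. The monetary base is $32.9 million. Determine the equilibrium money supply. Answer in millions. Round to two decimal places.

The money multiplier is m = (1 + c) / (rr + c) = (1 + 0.177) / (0.27 + 0.177) ≈ 2.63311.
So M = m × MB = 2.63311 × 32.9 ≈ 86.6293 million.

$86.63 million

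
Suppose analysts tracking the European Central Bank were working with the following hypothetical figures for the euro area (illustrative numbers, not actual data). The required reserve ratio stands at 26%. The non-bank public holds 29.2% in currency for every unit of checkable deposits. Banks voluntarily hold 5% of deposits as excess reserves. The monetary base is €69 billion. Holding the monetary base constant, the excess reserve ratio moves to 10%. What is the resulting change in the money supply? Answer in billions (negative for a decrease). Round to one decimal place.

Initially m₁ = (1 + 0.292) / (0.26 + 0.05 + 0.292) ≈ 2.1462, so M₁ = 2.1462 × 69 = 148.0878 billion.
After the change m₂ = (1 + 0.292) / (0.26 + 0.1 + 0.292) ≈ 1.9816, so M₂ = 1.9816 × 69 = 136.7304 billion.
ΔM = M₂ − M₁ = 136.7304 − 148.0878 = -11.3574 billion.

-11.4 billion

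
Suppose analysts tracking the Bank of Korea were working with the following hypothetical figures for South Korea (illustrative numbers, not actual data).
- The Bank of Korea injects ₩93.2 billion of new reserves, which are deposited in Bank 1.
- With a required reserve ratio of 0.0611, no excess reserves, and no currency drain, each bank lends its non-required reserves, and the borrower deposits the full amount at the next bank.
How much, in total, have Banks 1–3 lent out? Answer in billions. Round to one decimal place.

Bank i lends (1 − rr)^i of the original deposit: Bank 1 lends 93.2·0.9389 ≈ 87.5055, Bank 2 lends 93.2·0.9389² ≈ 82.1589, and so on.
Summing a geometric series: total = 93.2·[0.9389·(1 − 0.9389^3) / (1 − 0.9389)] ≈ 246.8034 billion.

₩246.8 billion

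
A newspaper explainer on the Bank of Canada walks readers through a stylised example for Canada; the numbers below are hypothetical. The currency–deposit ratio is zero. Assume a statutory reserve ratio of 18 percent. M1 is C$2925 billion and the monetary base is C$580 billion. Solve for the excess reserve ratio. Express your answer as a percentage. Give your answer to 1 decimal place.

Using m = M/MB = 2925/580 ≈ 5.043103. Since m = (1 + c)/(c + rr + e), the denominator satisfies c + rr + e = (1 + c)/m = (1 + 0) / 5.043103 ≈ 0.198291.
With c = 0 and rr = 0.18, the excess reserve ratio is 0.198291 − 0 − 0.18 = 0.018291.

1.8%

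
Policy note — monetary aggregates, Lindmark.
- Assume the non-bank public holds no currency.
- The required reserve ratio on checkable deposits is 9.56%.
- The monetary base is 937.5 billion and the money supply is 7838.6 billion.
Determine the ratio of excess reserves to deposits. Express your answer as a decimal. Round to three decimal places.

Using m = M/MB = 7838.6/937.5 ≈ 8.361173. Since m = (1 + c)/(c + rr + e), the denominator satisfies c + rr + e = (1 + c)/m = (1 + 0) / 8.361173 ≈ 0.119600.
With c = 0 and rr = 0.0956, the ratio of excess reserves to deposits is 0.119600 − 0 − 0.0956 = 0.024.

0.024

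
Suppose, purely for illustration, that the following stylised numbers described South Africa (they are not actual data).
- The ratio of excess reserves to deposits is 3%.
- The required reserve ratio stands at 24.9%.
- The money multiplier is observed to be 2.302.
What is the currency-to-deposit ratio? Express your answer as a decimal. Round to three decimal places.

Using m = 2.302. From m = (1 + c)/(c + rr + e), rearranging gives 1 + c = m·(c + rr + e), so c·(1 − m) = m·(rr + e) − 1.
Hence c = [m·(rr + e) − 1]/(1 − m) = [2.302 × (0.249 + 0.03) − 1] / (1 − 2.302) ≈ 0.274763.

0.275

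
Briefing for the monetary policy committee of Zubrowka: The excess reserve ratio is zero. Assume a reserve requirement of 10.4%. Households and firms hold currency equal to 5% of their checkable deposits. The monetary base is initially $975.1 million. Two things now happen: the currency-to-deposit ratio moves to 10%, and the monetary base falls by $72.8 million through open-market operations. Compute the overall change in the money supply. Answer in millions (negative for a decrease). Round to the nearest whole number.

-1783 million

Before: m₁ = (1 + 0.05) / (0.104 + 0.05) ≈ 6.8182, MB₁ = 975.1, so M₁ = 6.8182 × 975.1 ≈ 6648.4268 million.
After: m₂ = (1 + 0.1) / (0.104 + 0.1) ≈ 5.3922, MB₂ = 975.1 − 72.8 = 902.3, so M₂ = 5.3922 × 902.3 ≈ 4865.3821 million.
ΔM = M₂ − M₁ = 4865.3821 − 6648.4268 = -1783.0447 million.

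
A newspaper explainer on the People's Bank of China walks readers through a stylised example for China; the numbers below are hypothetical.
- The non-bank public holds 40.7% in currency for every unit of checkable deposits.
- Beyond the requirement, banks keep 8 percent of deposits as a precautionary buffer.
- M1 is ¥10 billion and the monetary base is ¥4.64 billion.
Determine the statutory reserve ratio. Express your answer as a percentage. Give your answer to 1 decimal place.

Using m = M/MB = 10/4.64 ≈ 2.155172. Since m = (1 + c)/(c + rr + e), the denominator satisfies c + rr + e = (1 + c)/m = (1 + 0.407) / 2.155172 ≈ 0.652848.
With c = 0.407 and e = 0.08, the statutory reserve ratio is 0.652848 − 0.407 − 0.08 = 0.165848.

16.6%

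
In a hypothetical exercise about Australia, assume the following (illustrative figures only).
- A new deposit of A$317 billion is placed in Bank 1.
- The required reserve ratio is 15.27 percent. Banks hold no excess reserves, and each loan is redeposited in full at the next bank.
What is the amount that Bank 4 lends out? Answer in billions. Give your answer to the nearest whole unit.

Each bank lends a fraction (1 − rr) = 0.8473 of the deposit it receives, so Bank 4 receives 317·0.8473^3 and lends 317·0.8473^4 ≈ 163.3835 billion.

A$163 billion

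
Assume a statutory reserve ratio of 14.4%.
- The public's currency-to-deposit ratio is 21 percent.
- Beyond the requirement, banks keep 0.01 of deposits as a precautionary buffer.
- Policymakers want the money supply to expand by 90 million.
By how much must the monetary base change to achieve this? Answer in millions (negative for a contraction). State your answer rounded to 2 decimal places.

The money multiplier is m = (1 + c) / (rr + e + c) = (1 + 0.21) / (0.144 + 0.01 + 0.21) ≈ 3.32418.
ΔMB = ΔM / m = (+90) / 3.32418 ≈ 27.0743 million.

27.07 million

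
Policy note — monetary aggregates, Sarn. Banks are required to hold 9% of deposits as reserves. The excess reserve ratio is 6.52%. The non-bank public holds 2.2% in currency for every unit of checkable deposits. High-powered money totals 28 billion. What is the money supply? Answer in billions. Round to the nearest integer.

The money multiplier is m = (1 + c) / (rr + e + c) = (1 + 0.022) / (0.09 + 0.0652 + 0.022) ≈ 5.7675.
So M = m × MB = 5.7675 × 28 = 161.49 billion.

161 billion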